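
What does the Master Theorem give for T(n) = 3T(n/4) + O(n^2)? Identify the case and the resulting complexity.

Master Theorem for T(n) = 3T(n/4) + O(n^2):

a = 3, b = 4, c = 2
log_b(a) = log_4(3) = 0.7925

Case 3: c = 2 > log_4(3) = 0.7925
T(n) = O(n^2) = O(n^2)

For T(n) = 3T(n/4) + O(n^2): log_4(3) = 0.7925. This is Case 3 of the Master Theorem (c > log_b(a), work dominated by root), giving O(n^2).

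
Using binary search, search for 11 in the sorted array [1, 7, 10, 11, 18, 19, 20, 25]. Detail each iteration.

Binary search for 11 in [1, 7, 10, 11, 18, 19, 20, 25]:

lo=0, hi=7, mid=3, arr[mid]=11 -> Found target at index 3!

Binary search finds 11 at index 3 after 1 comparisons. The search repeatedly halves the search space by comparing with the middle element.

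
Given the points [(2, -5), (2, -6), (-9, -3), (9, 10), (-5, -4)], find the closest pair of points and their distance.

Computing all pairwise distances among 5 points:

d((2, -5), (2, -6)) = 1.0 <-- minimum
d((2, -5), (-9, -3)) = 11.1803
d((2, -5), (9, 10)) = 16.5529
d((2, -5), (-5, -4)) = 7.0711
d((2, -6), (-9, -3)) = 11.4018
d((2, -6), (9, 10)) = 17.4642
d((2, -6), (-5, -4)) = 7.2801
d((-9, -3), (9, 10)) = 22.2036
d((-9, -3), (-5, -4)) = 4.1231
d((9, 10), (-5, -4)) = 19.799

Closest pair: (2, -5) and (2, -6) with distance 1.0

The closest pair is (2, -5) and (2, -6) with Euclidean distance 1.0. For 5 points, brute-force pairwise comparison is shown above. For large n, the divide-and-conquer algorithm (sort by x, recurse on halves, check the dividing strip) achieves O(n log n).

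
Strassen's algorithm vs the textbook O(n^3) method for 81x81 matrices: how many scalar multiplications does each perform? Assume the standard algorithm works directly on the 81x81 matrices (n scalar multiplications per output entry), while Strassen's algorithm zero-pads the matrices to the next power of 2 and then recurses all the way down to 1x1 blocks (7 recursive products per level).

Matrix multiplication for 81x81 matrices:

Strassen's algorithm requires power-of-2 dimensions. Pad 81x81 to 128x128 (next power of 2).

Standard algorithm: 81^3 = 531441 multiplications
Strassen's algorithm: 7^(log2(128)) = 7^7 = 823543 multiplications
Difference: 531441 - 823543 = -292102 (Strassen uses MORE here due to padding overhead — for small or just-over-power-of-2 n, padding can outweigh the per-level savings)

Standard: 531441 multiplications (81^3). Strassen: 823543 multiplications (7^7, after padding to 128x128). Strassen reduces 8 recursive multiplications to 7 at each level.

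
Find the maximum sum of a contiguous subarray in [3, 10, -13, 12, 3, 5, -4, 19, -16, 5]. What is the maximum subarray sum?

Using Kadane's algorithm on [3, 10, -13, 12, 3, 5, -4, 19, -16, 5]:

Scanning through the array:
Position 1 (value 10): max_ending_here = 13, max_so_far = 13
Position 2 (value -13): max_ending_here = 0, max_so_far = 13
Position 3 (value 12): max_ending_here = 12, max_so_far = 13
Position 4 (value 3): max_ending_here = 15, max_so_far = 15
Position 5 (value 5): max_ending_here = 20, max_so_far = 20
Position 6 (value -4): max_ending_here = 16, max_so_far = 20
Position 7 (value 19): max_ending_here = 35, max_so_far = 35
Position 8 (value -16): max_ending_here = 19, max_so_far = 35
Position 9 (value 5): max_ending_here = 24, max_so_far = 35

Maximum subarray: [3, 10, -13, 12, 3, 5, -4, 19]
Maximum sum: 35

The maximum subarray is [3, 10, -13, 12, 3, 5, -4, 19] with sum 35. This subarray runs from index 0 to index 7.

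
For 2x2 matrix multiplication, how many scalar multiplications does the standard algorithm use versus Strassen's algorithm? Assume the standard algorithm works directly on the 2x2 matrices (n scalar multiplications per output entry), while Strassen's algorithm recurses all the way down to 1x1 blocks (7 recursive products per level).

Matrix multiplication for 2x2 matrices:

Standard algorithm: 2^3 = 8 multiplications
Strassen's algorithm: 7^(log2(2)) = 7^1 = 7 multiplications
Savings: 8 - 7 = 1 multiplications

Standard: 8 multiplications (2^3). Strassen: 7 multiplications (7^1). Strassen reduces 8 recursive multiplications to 7 at each level.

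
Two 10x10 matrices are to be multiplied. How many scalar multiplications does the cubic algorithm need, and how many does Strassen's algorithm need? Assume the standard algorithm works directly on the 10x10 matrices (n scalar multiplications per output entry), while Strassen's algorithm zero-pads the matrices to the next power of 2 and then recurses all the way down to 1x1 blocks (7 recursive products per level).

Matrix multiplication for 10x10 matrices:

Strassen's algorithm requires power-of-2 dimensions. Pad 10x10 to 16x16 (next power of 2).

Standard algorithm: 10^3 = 1000 multiplications
Strassen's algorithm: 7^(log2(16)) = 7^4 = 2401 multiplications
Difference: 1000 - 2401 = -1401 (Strassen uses MORE here due to padding overhead — for small or just-over-power-of-2 n, padding can outweigh the per-level savings)

Standard: 1000 multiplications (10^3). Strassen: 2401 multiplications (7^4, after padding to 16x16). Strassen reduces 8 recursive multiplications to 7 at each level.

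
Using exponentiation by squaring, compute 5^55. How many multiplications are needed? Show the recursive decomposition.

Computing 5^55 by squaring (build up from 5^1; each line after the first costs one multiplication):

5^1 = 5
5^2 = (5^1)^2 = 5^2 = 25
5^3 = 5 * 5^2 = 5 * 25 = 125
5^6 = (5^3)^2 = 125^2 = 15625
5^12 = (5^6)^2 = 15625^2 = 244140625
5^13 = 5 * 5^12 = 5 * 244140625 = 1220703125
5^26 = (5^13)^2 = 1220703125^2 = 1490116119384765625
5^27 = 5 * 5^26 = 5 * 1490116119384765625 = 7450580596923828125
5^54 = (5^27)^2 = 7450580596923828125^2 = 55511151231257827021181583404541015625
5^55 = 5 * 5^54 = 5 * 55511151231257827021181583404541015625 = 277555756156289135105907917022705078125

Result: 277555756156289135105907917022705078125
Multiplications needed: 9 (9 lines after 5^1)

5^55 = 277555756156289135105907917022705078125. Using exponentiation by squaring, this requires 9 multiplications. The key idea: if the exponent is even, square the half-power; if odd, multiply by the base once.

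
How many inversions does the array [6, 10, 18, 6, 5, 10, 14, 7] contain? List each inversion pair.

Finding inversions in [6, 10, 18, 6, 5, 10, 14, 7]:

(0, 4): arr[0]=6 > arr[4]=5
(1, 3): arr[1]=10 > arr[3]=6
(1, 4): arr[1]=10 > arr[4]=5
(1, 7): arr[1]=10 > arr[7]=7
(2, 3): arr[2]=18 > arr[3]=6
(2, 4): arr[2]=18 > arr[4]=5
(2, 5): arr[2]=18 > arr[5]=10
(2, 6): arr[2]=18 > arr[6]=14
(2, 7): arr[2]=18 > arr[7]=7
(3, 4): arr[3]=6 > arr[4]=5
(5, 7): arr[5]=10 > arr[7]=7
(6, 7): arr[6]=14 > arr[7]=7

Total inversions: 12

The array has 12 inversion(s): (0,4), (1,3), (1,4), (1,7), (2,3), (2,4), (2,5), (2,6), (2,7), (3,4), (5,7), (6,7). Each pair (i,j) satisfies i < j and arr[i] > arr[j].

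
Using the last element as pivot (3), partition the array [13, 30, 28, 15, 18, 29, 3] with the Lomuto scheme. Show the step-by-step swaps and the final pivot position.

Lomuto partition with pivot = 3:

Initial array: [13, 30, 28, 15, 18, 29, 3]

arr[0]=13 > 3: no swap
arr[1]=30 > 3: no swap
arr[2]=28 > 3: no swap
arr[3]=15 > 3: no swap
arr[4]=18 > 3: no swap
arr[5]=29 > 3: no swap

Place pivot at position 0: [3, 30, 28, 15, 18, 29, 13]
Pivot position: 0

After partitioning with pivot 3, the array becomes [3, 30, 28, 15, 18, 29, 13]. The pivot is placed at index 0. All elements to the left of the pivot are <= 3, and all elements to the right are > 3.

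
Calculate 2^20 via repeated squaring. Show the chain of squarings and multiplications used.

Computing 2^20 by squaring (build up from 2^1; each line after the first costs one multiplication):

2^1 = 2
2^2 = (2^1)^2 = 2^2 = 4
2^4 = (2^2)^2 = 4^2 = 16
2^5 = 2 * 2^4 = 2 * 16 = 32
2^10 = (2^5)^2 = 32^2 = 1024
2^20 = (2^10)^2 = 1024^2 = 1048576

Result: 1048576
Multiplications needed: 5 (5 lines after 2^1)

2^20 = 1048576. Using exponentiation by squaring, this requires 5 multiplications. The key idea: if the exponent is even, square the half-power; if odd, multiply by the base once.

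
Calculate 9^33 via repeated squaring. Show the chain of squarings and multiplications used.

Computing 9^33 by squaring (build up from 9^1; each line after the first costs one multiplication):

9^1 = 9
9^2 = (9^1)^2 = 9^2 = 81
9^4 = (9^2)^2 = 81^2 = 6561
9^8 = (9^4)^2 = 6561^2 = 43046721
9^16 = (9^8)^2 = 43046721^2 = 1853020188851841
9^32 = (9^16)^2 = 1853020188851841^2 = 3433683820292512484657849089281
9^33 = 9 * 9^32 = 9 * 3433683820292512484657849089281 = 30903154382632612361920641803529

Result: 30903154382632612361920641803529
Multiplications needed: 6 (6 lines after 9^1)

9^33 = 30903154382632612361920641803529. Using exponentiation by squaring, this requires 6 multiplications. The key idea: if the exponent is even, square the half-power; if odd, multiply by the base once.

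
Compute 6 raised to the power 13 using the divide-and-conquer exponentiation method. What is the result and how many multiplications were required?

Computing 6^13 by squaring (build up from 6^1; each line after the first costs one multiplication):

6^1 = 6
6^2 = (6^1)^2 = 6^2 = 36
6^3 = 6 * 6^2 = 6 * 36 = 216
6^6 = (6^3)^2 = 216^2 = 46656
6^12 = (6^6)^2 = 46656^2 = 2176782336
6^13 = 6 * 6^12 = 6 * 2176782336 = 13060694016

Result: 13060694016
Multiplications needed: 5 (5 lines after 6^1)

6^13 = 13060694016. Using exponentiation by squaring, this requires 5 multiplications. The key idea: if the exponent is even, square the half-power; if odd, multiply by the base once.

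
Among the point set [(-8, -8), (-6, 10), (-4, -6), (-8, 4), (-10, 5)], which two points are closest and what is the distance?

Computing all pairwise distances among 5 points:

d((-8, -8), (-6, 10)) = 18.1108
d((-8, -8), (-4, -6)) = 4.4721
d((-8, -8), (-8, 4)) = 12.0
d((-8, -8), (-10, 5)) = 13.1529
d((-6, 10), (-4, -6)) = 16.1245
d((-6, 10), (-8, 4)) = 6.3246
d((-6, 10), (-10, 5)) = 6.4031
d((-4, -6), (-8, 4)) = 10.7703
d((-4, -6), (-10, 5)) = 12.53
d((-8, 4), (-10, 5)) = 2.2361 <-- minimum

Closest pair: (-8, 4) and (-10, 5) with distance 2.2361

The closest pair is (-8, 4) and (-10, 5) with Euclidean distance 2.2361. For 5 points, brute-force pairwise comparison is shown above. For large n, the divide-and-conquer algorithm (sort by x, recurse on halves, check the dividing strip) achieves O(n log n).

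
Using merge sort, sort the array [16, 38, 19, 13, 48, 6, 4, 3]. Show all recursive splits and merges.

Merge sort trace:

Split: [16, 38, 19, 13, 48, 6, 4, 3] -> [16, 38, 19, 13] and [48, 6, 4, 3]
  Split: [16, 38, 19, 13] -> [16, 38] and [19, 13]
    Split: [16, 38] -> [16] and [38]
    Merge: [16] + [38] -> [16, 38]
    Split: [19, 13] -> [19] and [13]
    Merge: [19] + [13] -> [13, 19]
  Merge: [16, 38] + [13, 19] -> [13, 16, 19, 38]
  Split: [48, 6, 4, 3] -> [48, 6] and [4, 3]
    Split: [48, 6] -> [48] and [6]
    Merge: [48] + [6] -> [6, 48]
    Split: [4, 3] -> [4] and [3]
    Merge: [4] + [3] -> [3, 4]
  Merge: [6, 48] + [3, 4] -> [3, 4, 6, 48]
Merge: [13, 16, 19, 38] + [3, 4, 6, 48] -> [3, 4, 6, 13, 16, 19, 38, 48]

Final sorted array: [3, 4, 6, 13, 16, 19, 38, 48]

The merge sort proceeds by recursively splitting the array and merging sorted halves.
After all merges, the sorted array is [3, 4, 6, 13, 16, 19, 38, 48].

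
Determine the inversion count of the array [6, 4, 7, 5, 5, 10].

Finding inversions in [6, 4, 7, 5, 5, 10]:

(0, 1): arr[0]=6 > arr[1]=4
(0, 3): arr[0]=6 > arr[3]=5
(0, 4): arr[0]=6 > arr[4]=5
(2, 3): arr[2]=7 > arr[3]=5
(2, 4): arr[2]=7 > arr[4]=5

Total inversions: 5

The array has 5 inversion(s): (0,1), (0,3), (0,4), (2,3), (2,4). Each pair (i,j) satisfies i < j and arr[i] > arr[j].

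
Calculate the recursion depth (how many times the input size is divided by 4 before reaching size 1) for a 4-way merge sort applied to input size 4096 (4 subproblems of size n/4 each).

For divide and conquer with division factor 4:

Problem sizes at each level:
Level 0: 4096
Level 1: 1024
Level 2: 256
Level 3: 64
Level 4: 16
Level 5: 4
Level 6: 1

The root is level 0 and the size-1 base case is level 6 (the tree spans levels 0 through 6, i.e. 7 levels counting the root), so the depth is the number of divisions: log_4(4096) = 6

The recursion tree depth is log_4(4096) = 6. At each level, the problem size is divided by 4, so it takes 6 divisions to reduce to a base case of size 1. The algorithm makes 4 recursive calls at each level.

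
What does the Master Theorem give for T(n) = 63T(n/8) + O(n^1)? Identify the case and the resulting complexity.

Master Theorem for T(n) = 63T(n/8) + O(n^1):

a = 63, b = 8, c = 1
log_b(a) = log_8(63) = 1.9924

Case 1: c = 1 < log_8(63) = 1.9924
T(n) = O(n^(log_8 63))

For T(n) = 63T(n/8) + O(n^1): log_8(63) = 1.9924. This is Case 1 of the Master Theorem (c < log_b(a), work dominated by leaves), giving O(n^(log_8 63)).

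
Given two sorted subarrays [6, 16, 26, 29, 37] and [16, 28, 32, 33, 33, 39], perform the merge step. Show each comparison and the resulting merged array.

Merging process:

Compare 6 vs 16: take 6 from left. Merged: [6]
Compare 16 vs 16: take 16 from left. Merged: [6, 16]
Compare 26 vs 16: take 16 from right. Merged: [6, 16, 16]
Compare 26 vs 28: take 26 from left. Merged: [6, 16, 16, 26]
Compare 29 vs 28: take 28 from right. Merged: [6, 16, 16, 26, 28]
Compare 29 vs 32: take 29 from left. Merged: [6, 16, 16, 26, 28, 29]
Compare 37 vs 32: take 32 from right. Merged: [6, 16, 16, 26, 28, 29, 32]
Compare 37 vs 33: take 33 from right. Merged: [6, 16, 16, 26, 28, 29, 32, 33]
Compare 37 vs 33: take 33 from right. Merged: [6, 16, 16, 26, 28, 29, 32, 33, 33]
Compare 37 vs 39: take 37 from left. Merged: [6, 16, 16, 26, 28, 29, 32, 33, 33, 37]
Append remaining from right: [39]. Merged: [6, 16, 16, 26, 28, 29, 32, 33, 33, 37, 39]

Final merged array: [6, 16, 16, 26, 28, 29, 32, 33, 33, 37, 39]
Total comparisons: 10

The merged array is [6, 16, 16, 26, 28, 29, 32, 33, 33, 37, 39], requiring 10 comparisons. The merge step runs in O(n) time where n is the total number of elements.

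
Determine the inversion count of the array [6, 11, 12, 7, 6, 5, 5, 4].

Finding inversions in [6, 11, 12, 7, 6, 5, 5, 4]:

(0, 5): arr[0]=6 > arr[5]=5
(0, 6): arr[0]=6 > arr[6]=5
(0, 7): arr[0]=6 > arr[7]=4
(1, 3): arr[1]=11 > arr[3]=7
(1, 4): arr[1]=11 > arr[4]=6
(1, 5): arr[1]=11 > arr[5]=5
(1, 6): arr[1]=11 > arr[6]=5
(1, 7): arr[1]=11 > arr[7]=4
(2, 3): arr[2]=12 > arr[3]=7
(2, 4): arr[2]=12 > arr[4]=6
(2, 5): arr[2]=12 > arr[5]=5
(2, 6): arr[2]=12 > arr[6]=5
(2, 7): arr[2]=12 > arr[7]=4
(3, 4): arr[3]=7 > arr[4]=6
(3, 5): arr[3]=7 > arr[5]=5
(3, 6): arr[3]=7 > arr[6]=5
(3, 7): arr[3]=7 > arr[7]=4
(4, 5): arr[4]=6 > arr[5]=5
(4, 6): arr[4]=6 > arr[6]=5
(4, 7): arr[4]=6 > arr[7]=4
(5, 7): arr[5]=5 > arr[7]=4
(6, 7): arr[6]=5 > arr[7]=4

Total inversions: 22

The array has 22 inversion(s): (0,5), (0,6), (0,7), (1,3), (1,4), (1,5), (1,6), (1,7), (2,3), (2,4), (2,5), (2,6), (2,7), (3,4), (3,5), (3,6), (3,7), (4,5), (4,6), (4,7), (5,7), (6,7). Each pair (i,j) satisfies i < j and arr[i] > arr[j].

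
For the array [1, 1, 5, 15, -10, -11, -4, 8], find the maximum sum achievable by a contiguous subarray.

Using Kadane's algorithm on [1, 1, 5, 15, -10, -11, -4, 8]:

Scanning through the array:
Position 1 (value 1): max_ending_here = 2, max_so_far = 2
Position 2 (value 5): max_ending_here = 7, max_so_far = 7
Position 3 (value 15): max_ending_here = 22, max_so_far = 22
Position 4 (value -10): max_ending_here = 12, max_so_far = 22
Position 5 (value -11): max_ending_here = 1, max_so_far = 22
Position 6 (value -4): max_ending_here = -3, max_so_far = 22
Position 7 (value 8): max_ending_here = 8, max_so_far = 22

Maximum subarray: [1, 1, 5, 15]
Maximum sum: 22

The maximum subarray is [1, 1, 5, 15] with sum 22. This subarray runs from index 0 to index 3.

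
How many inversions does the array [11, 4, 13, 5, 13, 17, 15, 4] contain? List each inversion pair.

Finding inversions in [11, 4, 13, 5, 13, 17, 15, 4]:

(0, 1): arr[0]=11 > arr[1]=4
(0, 3): arr[0]=11 > arr[3]=5
(0, 7): arr[0]=11 > arr[7]=4
(2, 3): arr[2]=13 > arr[3]=5
(2, 7): arr[2]=13 > arr[7]=4
(3, 7): arr[3]=5 > arr[7]=4
(4, 7): arr[4]=13 > arr[7]=4
(5, 6): arr[5]=17 > arr[6]=15
(5, 7): arr[5]=17 > arr[7]=4
(6, 7): arr[6]=15 > arr[7]=4

Total inversions: 10

The array has 10 inversion(s): (0,1), (0,3), (0,7), (2,3), (2,7), (3,7), (4,7), (5,6), (5,7), (6,7). Each pair (i,j) satisfies i < j and arr[i] > arr[j].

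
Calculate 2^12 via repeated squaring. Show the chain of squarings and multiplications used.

Computing 2^12 by squaring (build up from 2^1; each line after the first costs one multiplication):

2^1 = 2
2^2 = (2^1)^2 = 2^2 = 4
2^3 = 2 * 2^2 = 2 * 4 = 8
2^6 = (2^3)^2 = 8^2 = 64
2^12 = (2^6)^2 = 64^2 = 4096

Result: 4096
Multiplications needed: 4 (4 lines after 2^1)

2^12 = 4096. Using exponentiation by squaring, this requires 4 multiplications. The key idea: if the exponent is even, square the half-power; if odd, multiply by the base once.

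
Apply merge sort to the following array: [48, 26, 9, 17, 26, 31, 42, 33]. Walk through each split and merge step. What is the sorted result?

Merge sort trace:

Split: [48, 26, 9, 17, 26, 31, 42, 33] -> [48, 26, 9, 17] and [26, 31, 42, 33]
  Split: [48, 26, 9, 17] -> [48, 26] and [9, 17]
    Split: [48, 26] -> [48] and [26]
    Merge: [48] + [26] -> [26, 48]
    Split: [9, 17] -> [9] and [17]
    Merge: [9] + [17] -> [9, 17]
  Merge: [26, 48] + [9, 17] -> [9, 17, 26, 48]
  Split: [26, 31, 42, 33] -> [26, 31] and [42, 33]
    Split: [26, 31] -> [26] and [31]
    Merge: [26] + [31] -> [26, 31]
    Split: [42, 33] -> [42] and [33]
    Merge: [42] + [33] -> [33, 42]
  Merge: [26, 31] + [33, 42] -> [26, 31, 33, 42]
Merge: [9, 17, 26, 48] + [26, 31, 33, 42] -> [9, 17, 26, 26, 31, 33, 42, 48]

Final sorted array: [9, 17, 26, 26, 31, 33, 42, 48]

The merge sort proceeds by recursively splitting the array and merging sorted halves.
After all merges, the sorted array is [9, 17, 26, 26, 31, 33, 42, 48].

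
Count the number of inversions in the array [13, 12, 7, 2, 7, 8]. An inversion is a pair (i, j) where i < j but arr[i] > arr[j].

Finding inversions in [13, 12, 7, 2, 7, 8]:

(0, 1): arr[0]=13 > arr[1]=12
(0, 2): arr[0]=13 > arr[2]=7
(0, 3): arr[0]=13 > arr[3]=2
(0, 4): arr[0]=13 > arr[4]=7
(0, 5): arr[0]=13 > arr[5]=8
(1, 2): arr[1]=12 > arr[2]=7
(1, 3): arr[1]=12 > arr[3]=2
(1, 4): arr[1]=12 > arr[4]=7
(1, 5): arr[1]=12 > arr[5]=8
(2, 3): arr[2]=7 > arr[3]=2

Total inversions: 10

The array has 10 inversion(s): (0,1), (0,2), (0,3), (0,4), (0,5), (1,2), (1,3), (1,4), (1,5), (2,3). Each pair (i,j) satisfies i < j and arr[i] > arr[j].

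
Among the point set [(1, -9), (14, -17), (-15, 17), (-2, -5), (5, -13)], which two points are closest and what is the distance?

Computing all pairwise distances among 5 points:

d((1, -9), (14, -17)) = 15.2643
d((1, -9), (-15, 17)) = 30.5287
d((1, -9), (-2, -5)) = 5.0 <-- minimum
d((1, -9), (5, -13)) = 5.6569
d((14, -17), (-15, 17)) = 44.6878
d((14, -17), (-2, -5)) = 20.0
d((14, -17), (5, -13)) = 9.8489
d((-15, 17), (-2, -5)) = 25.5539
d((-15, 17), (5, -13)) = 36.0555
d((-2, -5), (5, -13)) = 10.6301

Closest pair: (1, -9) and (-2, -5) with distance 5.0

The closest pair is (1, -9) and (-2, -5) with Euclidean distance 5.0. For 5 points, brute-force pairwise comparison is shown above. For large n, the divide-and-conquer algorithm (sort by x, recurse on halves, check the dividing strip) achieves O(n log n).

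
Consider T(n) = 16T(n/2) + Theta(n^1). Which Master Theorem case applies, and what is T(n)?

Master Theorem for T(n) = 16T(n/2) + O(n^1):

a = 16, b = 2, c = 1
log_b(a) = log_2(16) = 4.0000

Case 1: c = 1 < log_2(16) = 4.0000
T(n) = O(n^(log_2 16)) = O(n^4)

For T(n) = 16T(n/2) + O(n^1): log_2(16) = 4.0000. This is Case 1 of the Master Theorem (c < log_b(a), work dominated by leaves), giving O(n^4).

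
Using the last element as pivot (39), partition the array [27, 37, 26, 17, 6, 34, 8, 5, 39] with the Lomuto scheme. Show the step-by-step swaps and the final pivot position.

Lomuto partition with pivot = 39:

Initial array: [27, 37, 26, 17, 6, 34, 8, 5, 39]

arr[0]=27 <= 39: swap with position 0, array becomes [27, 37, 26, 17, 6, 34, 8, 5, 39]
arr[1]=37 <= 39: swap with position 1, array becomes [27, 37, 26, 17, 6, 34, 8, 5, 39]
arr[2]=26 <= 39: swap with position 2, array becomes [27, 37, 26, 17, 6, 34, 8, 5, 39]
arr[3]=17 <= 39: swap with position 3, array becomes [27, 37, 26, 17, 6, 34, 8, 5, 39]
arr[4]=6 <= 39: swap with position 4, array becomes [27, 37, 26, 17, 6, 34, 8, 5, 39]
arr[5]=34 <= 39: swap with position 5, array becomes [27, 37, 26, 17, 6, 34, 8, 5, 39]
arr[6]=8 <= 39: swap with position 6, array becomes [27, 37, 26, 17, 6, 34, 8, 5, 39]
arr[7]=5 <= 39: swap with position 7, array becomes [27, 37, 26, 17, 6, 34, 8, 5, 39]

Place pivot at position 8: [27, 37, 26, 17, 6, 34, 8, 5, 39]
Pivot position: 8

After partitioning with pivot 39, the array becomes [27, 37, 26, 17, 6, 34, 8, 5, 39]. The pivot is placed at index 8. All elements to the left of the pivot are <= 39, and all elements to the right are > 39.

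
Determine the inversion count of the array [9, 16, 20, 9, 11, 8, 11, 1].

Finding inversions in [9, 16, 20, 9, 11, 8, 11, 1]:

(0, 5): arr[0]=9 > arr[5]=8
(0, 7): arr[0]=9 > arr[7]=1
(1, 3): arr[1]=16 > arr[3]=9
(1, 4): arr[1]=16 > arr[4]=11
(1, 5): arr[1]=16 > arr[5]=8
(1, 6): arr[1]=16 > arr[6]=11
(1, 7): arr[1]=16 > arr[7]=1
(2, 3): arr[2]=20 > arr[3]=9
(2, 4): arr[2]=20 > arr[4]=11
(2, 5): arr[2]=20 > arr[5]=8
(2, 6): arr[2]=20 > arr[6]=11
(2, 7): arr[2]=20 > arr[7]=1
(3, 5): arr[3]=9 > arr[5]=8
(3, 7): arr[3]=9 > arr[7]=1
(4, 5): arr[4]=11 > arr[5]=8
(4, 7): arr[4]=11 > arr[7]=1
(5, 7): arr[5]=8 > arr[7]=1
(6, 7): arr[6]=11 > arr[7]=1

Total inversions: 18

The array has 18 inversion(s): (0,5), (0,7), (1,3), (1,4), (1,5), (1,6), (1,7), (2,3), (2,4), (2,5), (2,6), (2,7), (3,5), (3,7), (4,5), (4,7), (5,7), (6,7). Each pair (i,j) satisfies i < j and arr[i] > arr[j].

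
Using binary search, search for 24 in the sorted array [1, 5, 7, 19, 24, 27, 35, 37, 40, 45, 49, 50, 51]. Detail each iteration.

Binary search for 24 in [1, 5, 7, 19, 24, 27, 35, 37, 40, 45, 49, 50, 51]:

lo=0, hi=12, mid=6, arr[mid]=35 -> 35 > 24, search left half
lo=0, hi=5, mid=2, arr[mid]=7 -> 7 < 24, search right half
lo=3, hi=5, mid=4, arr[mid]=24 -> Found target at index 4!

Binary search finds 24 at index 4 after 3 comparisons. The search repeatedly halves the search space by comparing with the middle element.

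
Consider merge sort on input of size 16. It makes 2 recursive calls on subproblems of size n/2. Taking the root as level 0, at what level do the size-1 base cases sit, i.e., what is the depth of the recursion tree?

For divide and conquer with division factor 2:

Problem sizes at each level:
Level 0: 16
Level 1: 8
Level 2: 4
Level 3: 2
Level 4: 1

The root is level 0 and the size-1 base case is level 4 (the tree spans levels 0 through 4, i.e. 5 levels counting the root), so the depth is the number of divisions: log_2(16) = 4

The recursion tree depth is log_2(16) = 4. At each level, the problem size is divided by 2, so it takes 4 divisions to reduce to a base case of size 1. The algorithm makes 2 recursive calls at each level.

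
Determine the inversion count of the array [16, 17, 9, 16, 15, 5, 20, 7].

Finding inversions in [16, 17, 9, 16, 15, 5, 20, 7]:

(0, 2): arr[0]=16 > arr[2]=9
(0, 4): arr[0]=16 > arr[4]=15
(0, 5): arr[0]=16 > arr[5]=5
(0, 7): arr[0]=16 > arr[7]=7
(1, 2): arr[1]=17 > arr[2]=9
(1, 3): arr[1]=17 > arr[3]=16
(1, 4): arr[1]=17 > arr[4]=15
(1, 5): arr[1]=17 > arr[5]=5
(1, 7): arr[1]=17 > arr[7]=7
(2, 5): arr[2]=9 > arr[5]=5
(2, 7): arr[2]=9 > arr[7]=7
(3, 4): arr[3]=16 > arr[4]=15
(3, 5): arr[3]=16 > arr[5]=5
(3, 7): arr[3]=16 > arr[7]=7
(4, 5): arr[4]=15 > arr[5]=5
(4, 7): arr[4]=15 > arr[7]=7
(6, 7): arr[6]=20 > arr[7]=7

Total inversions: 17

The array has 17 inversion(s): (0,2), (0,4), (0,5), (0,7), (1,2), (1,3), (1,4), (1,5), (1,7), (2,5), (2,7), (3,4), (3,5), (3,7), (4,5), (4,7), (6,7). Each pair (i,j) satisfies i < j and arr[i] > arr[j].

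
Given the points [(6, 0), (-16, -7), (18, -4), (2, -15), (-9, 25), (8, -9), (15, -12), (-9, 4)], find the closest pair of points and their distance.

Computing all pairwise distances among 8 points:

d((6, 0), (-16, -7)) = 23.0868
d((6, 0), (18, -4)) = 12.6491
d((6, 0), (2, -15)) = 15.5242
d((6, 0), (-9, 25)) = 29.1548
d((6, 0), (8, -9)) = 9.2195
d((6, 0), (15, -12)) = 15.0
d((6, 0), (-9, 4)) = 15.5242
d((-16, -7), (18, -4)) = 34.1321
d((-16, -7), (2, -15)) = 19.6977
d((-16, -7), (-9, 25)) = 32.7567
d((-16, -7), (8, -9)) = 24.0832
d((-16, -7), (15, -12)) = 31.4006
d((-16, -7), (-9, 4)) = 13.0384
d((18, -4), (2, -15)) = 19.4165
d((18, -4), (-9, 25)) = 39.6232
d((18, -4), (8, -9)) = 11.1803
d((18, -4), (15, -12)) = 8.544
d((18, -4), (-9, 4)) = 28.1603
d((2, -15), (-9, 25)) = 41.4849
d((2, -15), (8, -9)) = 8.4853
d((2, -15), (15, -12)) = 13.3417
d((2, -15), (-9, 4)) = 21.9545
d((-9, 25), (8, -9)) = 38.0132
d((-9, 25), (15, -12)) = 44.1022
d((-9, 25), (-9, 4)) = 21.0
d((8, -9), (15, -12)) = 7.6158 <-- minimum
d((8, -9), (-9, 4)) = 21.4009
d((15, -12), (-9, 4)) = 28.8444

Closest pair: (8, -9) and (15, -12) with distance 7.6158

The closest pair is (8, -9) and (15, -12) with Euclidean distance 7.6158. For 8 points, brute-force pairwise comparison is shown above. For large n, the divide-and-conquer algorithm (sort by x, recurse on halves, check the dividing strip) achieves O(n log n).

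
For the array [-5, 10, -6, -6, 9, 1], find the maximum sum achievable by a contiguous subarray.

Using Kadane's algorithm on [-5, 10, -6, -6, 9, 1]:

Scanning through the array:
Position 1 (value 10): max_ending_here = 10, max_so_far = 10
Position 2 (value -6): max_ending_here = 4, max_so_far = 10
Position 3 (value -6): max_ending_here = -2, max_so_far = 10
Position 4 (value 9): max_ending_here = 9, max_so_far = 10
Position 5 (value 1): max_ending_here = 10, max_so_far = 10

Maximum subarray: [10]
Maximum sum: 10

The maximum subarray is [10] with sum 10. This subarray runs from index 1 to index 1.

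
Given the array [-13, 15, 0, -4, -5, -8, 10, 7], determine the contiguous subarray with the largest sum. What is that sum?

Using Kadane's algorithm on [-13, 15, 0, -4, -5, -8, 10, 7]:

Scanning through the array:
Position 1 (value 15): max_ending_here = 15, max_so_far = 15
Position 2 (value 0): max_ending_here = 15, max_so_far = 15
Position 3 (value -4): max_ending_here = 11, max_so_far = 15
Position 4 (value -5): max_ending_here = 6, max_so_far = 15
Position 5 (value -8): max_ending_here = -2, max_so_far = 15
Position 6 (value 10): max_ending_here = 10, max_so_far = 15
Position 7 (value 7): max_ending_here = 17, max_so_far = 17

Maximum subarray: [10, 7]
Maximum sum: 17

The maximum subarray is [10, 7] with sum 17. This subarray runs from index 6 to index 7.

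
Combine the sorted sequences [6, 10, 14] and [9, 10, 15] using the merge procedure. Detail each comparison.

Merging process:

Compare 6 vs 9: take 6 from left. Merged: [6]
Compare 10 vs 9: take 9 from right. Merged: [6, 9]
Compare 10 vs 10: take 10 from left. Merged: [6, 9, 10]
Compare 14 vs 10: take 10 from right. Merged: [6, 9, 10, 10]
Compare 14 vs 15: take 14 from left. Merged: [6, 9, 10, 10, 14]
Append remaining from right: [15]. Merged: [6, 9, 10, 10, 14, 15]

Final merged array: [6, 9, 10, 10, 14, 15]
Total comparisons: 5

The merged array is [6, 9, 10, 10, 14, 15], requiring 5 comparisons. The merge step runs in O(n) time where n is the total number of elements.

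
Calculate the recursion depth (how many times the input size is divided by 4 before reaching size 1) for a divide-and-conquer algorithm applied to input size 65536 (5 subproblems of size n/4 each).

For divide and conquer with division factor 4:

Problem sizes at each level:
Level 0: 65536
Level 1: 16384
Level 2: 4096
Level 3: 1024
Level 4: 256
Level 5: 64
Level 6: 16
Level 7: 4
Level 8: 1

The root is level 0 and the size-1 base case is level 8 (the tree spans levels 0 through 8, i.e. 9 levels counting the root), so the depth is the number of divisions: log_4(65536) = 8

The recursion tree depth is log_4(65536) = 8. At each level, the problem size is divided by 4, so it takes 8 divisions to reduce to a base case of size 1. The algorithm makes 5 recursive calls at each level.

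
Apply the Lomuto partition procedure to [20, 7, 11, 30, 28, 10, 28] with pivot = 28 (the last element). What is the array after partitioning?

Lomuto partition with pivot = 28:

Initial array: [20, 7, 11, 30, 28, 10, 28]

arr[0]=20 <= 28: swap with position 0, array becomes [20, 7, 11, 30, 28, 10, 28]
arr[1]=7 <= 28: swap with position 1, array becomes [20, 7, 11, 30, 28, 10, 28]
arr[2]=11 <= 28: swap with position 2, array becomes [20, 7, 11, 30, 28, 10, 28]
arr[3]=30 > 28: no swap
arr[4]=28 <= 28: swap with position 3, array becomes [20, 7, 11, 28, 30, 10, 28]
arr[5]=10 <= 28: swap with position 4, array becomes [20, 7, 11, 28, 10, 30, 28]

Place pivot at position 5: [20, 7, 11, 28, 10, 28, 30]
Pivot position: 5

After partitioning with pivot 28, the array becomes [20, 7, 11, 28, 10, 28, 30]. The pivot is placed at index 5. All elements to the left of the pivot are <= 28, and all elements to the right are > 28.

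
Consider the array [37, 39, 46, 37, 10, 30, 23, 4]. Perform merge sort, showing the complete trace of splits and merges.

Merge sort trace:

Split: [37, 39, 46, 37, 10, 30, 23, 4] -> [37, 39, 46, 37] and [10, 30, 23, 4]
  Split: [37, 39, 46, 37] -> [37, 39] and [46, 37]
    Split: [37, 39] -> [37] and [39]
    Merge: [37] + [39] -> [37, 39]
    Split: [46, 37] -> [46] and [37]
    Merge: [46] + [37] -> [37, 46]
  Merge: [37, 39] + [37, 46] -> [37, 37, 39, 46]
  Split: [10, 30, 23, 4] -> [10, 30] and [23, 4]
    Split: [10, 30] -> [10] and [30]
    Merge: [10] + [30] -> [10, 30]
    Split: [23, 4] -> [23] and [4]
    Merge: [23] + [4] -> [4, 23]
  Merge: [10, 30] + [4, 23] -> [4, 10, 23, 30]
Merge: [37, 37, 39, 46] + [4, 10, 23, 30] -> [4, 10, 23, 30, 37, 37, 39, 46]

Final sorted array: [4, 10, 23, 30, 37, 37, 39, 46]

The merge sort proceeds by recursively splitting the array and merging sorted halves.
After all merges, the sorted array is [4, 10, 23, 30, 37, 37, 39, 46].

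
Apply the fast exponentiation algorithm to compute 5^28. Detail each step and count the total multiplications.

Computing 5^28 by squaring (build up from 5^1; each line after the first costs one multiplication):

5^1 = 5
5^2 = (5^1)^2 = 5^2 = 25
5^3 = 5 * 5^2 = 5 * 25 = 125
5^6 = (5^3)^2 = 125^2 = 15625
5^7 = 5 * 5^6 = 5 * 15625 = 78125
5^14 = (5^7)^2 = 78125^2 = 6103515625
5^28 = (5^14)^2 = 6103515625^2 = 37252902984619140625

Result: 37252902984619140625
Multiplications needed: 6 (6 lines after 5^1)

5^28 = 37252902984619140625. Using exponentiation by squaring, this requires 6 multiplications. The key idea: if the exponent is even, square the half-power; if odd, multiply by the base once.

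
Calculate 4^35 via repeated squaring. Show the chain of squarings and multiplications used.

Computing 4^35 by squaring (build up from 4^1; each line after the first costs one multiplication):

4^1 = 4
4^2 = (4^1)^2 = 4^2 = 16
4^4 = (4^2)^2 = 16^2 = 256
4^8 = (4^4)^2 = 256^2 = 65536
4^16 = (4^8)^2 = 65536^2 = 4294967296
4^17 = 4 * 4^16 = 4 * 4294967296 = 17179869184
4^34 = (4^17)^2 = 17179869184^2 = 295147905179352825856
4^35 = 4 * 4^34 = 4 * 295147905179352825856 = 1180591620717411303424

Result: 1180591620717411303424
Multiplications needed: 7 (7 lines after 4^1)

4^35 = 1180591620717411303424. Using exponentiation by squaring, this requires 7 multiplications. The key idea: if the exponent is even, square the half-power; if odd, multiply by the base once.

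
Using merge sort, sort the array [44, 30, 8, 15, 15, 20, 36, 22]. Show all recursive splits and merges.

Merge sort trace:

Split: [44, 30, 8, 15, 15, 20, 36, 22] -> [44, 30, 8, 15] and [15, 20, 36, 22]
  Split: [44, 30, 8, 15] -> [44, 30] and [8, 15]
    Split: [44, 30] -> [44] and [30]
    Merge: [44] + [30] -> [30, 44]
    Split: [8, 15] -> [8] and [15]
    Merge: [8] + [15] -> [8, 15]
  Merge: [30, 44] + [8, 15] -> [8, 15, 30, 44]
  Split: [15, 20, 36, 22] -> [15, 20] and [36, 22]
    Split: [15, 20] -> [15] and [20]
    Merge: [15] + [20] -> [15, 20]
    Split: [36, 22] -> [36] and [22]
    Merge: [36] + [22] -> [22, 36]
  Merge: [15, 20] + [22, 36] -> [15, 20, 22, 36]
Merge: [8, 15, 30, 44] + [15, 20, 22, 36] -> [8, 15, 15, 20, 22, 30, 36, 44]

Final sorted array: [8, 15, 15, 20, 22, 30, 36, 44]

The merge sort proceeds by recursively splitting the array and merging sorted halves.
After all merges, the sorted array is [8, 15, 15, 20, 22, 30, 36, 44].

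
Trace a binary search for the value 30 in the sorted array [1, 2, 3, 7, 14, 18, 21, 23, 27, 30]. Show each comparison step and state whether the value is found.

Binary search for 30 in [1, 2, 3, 7, 14, 18, 21, 23, 27, 30]:

lo=0, hi=9, mid=4, arr[mid]=14 -> 14 < 30, search right half
lo=5, hi=9, mid=7, arr[mid]=23 -> 23 < 30, search right half
lo=8, hi=9, mid=8, arr[mid]=27 -> 27 < 30, search right half
lo=9, hi=9, mid=9, arr[mid]=30 -> Found target at index 9!

Binary search finds 30 at index 9 after 4 comparisons. The search repeatedly halves the search space by comparing with the middle element.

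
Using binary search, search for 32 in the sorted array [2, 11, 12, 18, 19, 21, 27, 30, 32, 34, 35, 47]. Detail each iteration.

Binary search for 32 in [2, 11, 12, 18, 19, 21, 27, 30, 32, 34, 35, 47]:

lo=0, hi=11, mid=5, arr[mid]=21 -> 21 < 32, search right half
lo=6, hi=11, mid=8, arr[mid]=32 -> Found target at index 8!

Binary search finds 32 at index 8 after 2 comparisons. The search repeatedly halves the search space by comparing with the middle element.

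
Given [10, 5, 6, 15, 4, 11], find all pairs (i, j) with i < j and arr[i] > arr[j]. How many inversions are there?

Finding inversions in [10, 5, 6, 15, 4, 11]:

(0, 1): arr[0]=10 > arr[1]=5
(0, 2): arr[0]=10 > arr[2]=6
(0, 4): arr[0]=10 > arr[4]=4
(1, 4): arr[1]=5 > arr[4]=4
(2, 4): arr[2]=6 > arr[4]=4
(3, 4): arr[3]=15 > arr[4]=4
(3, 5): arr[3]=15 > arr[5]=11

Total inversions: 7

The array has 7 inversion(s): (0,1), (0,2), (0,4), (1,4), (2,4), (3,4), (3,5). Each pair (i,j) satisfies i < j and arr[i] > arr[j].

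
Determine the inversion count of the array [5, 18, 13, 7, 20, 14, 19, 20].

Finding inversions in [5, 18, 13, 7, 20, 14, 19, 20]:

(1, 2): arr[1]=18 > arr[2]=13
(1, 3): arr[1]=18 > arr[3]=7
(1, 5): arr[1]=18 > arr[5]=14
(2, 3): arr[2]=13 > arr[3]=7
(4, 5): arr[4]=20 > arr[5]=14
(4, 6): arr[4]=20 > arr[6]=19

Total inversions: 6

The array has 6 inversion(s): (1,2), (1,3), (1,5), (2,3), (4,5), (4,6). Each pair (i,j) satisfies i < j and arr[i] > arr[j].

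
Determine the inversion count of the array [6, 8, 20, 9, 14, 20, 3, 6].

Finding inversions in [6, 8, 20, 9, 14, 20, 3, 6]:

(0, 6): arr[0]=6 > arr[6]=3
(1, 6): arr[1]=8 > arr[6]=3
(1, 7): arr[1]=8 > arr[7]=6
(2, 3): arr[2]=20 > arr[3]=9
(2, 4): arr[2]=20 > arr[4]=14
(2, 6): arr[2]=20 > arr[6]=3
(2, 7): arr[2]=20 > arr[7]=6
(3, 6): arr[3]=9 > arr[6]=3
(3, 7): arr[3]=9 > arr[7]=6
(4, 6): arr[4]=14 > arr[6]=3
(4, 7): arr[4]=14 > arr[7]=6
(5, 6): arr[5]=20 > arr[6]=3
(5, 7): arr[5]=20 > arr[7]=6

Total inversions: 13

The array has 13 inversion(s): (0,6), (1,6), (1,7), (2,3), (2,4), (2,6), (2,7), (3,6), (3,7), (4,6), (4,7), (5,6), (5,7). Each pair (i,j) satisfies i < j and arr[i] > arr[j].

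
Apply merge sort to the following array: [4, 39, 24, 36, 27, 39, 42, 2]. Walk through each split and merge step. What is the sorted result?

Merge sort trace:

Split: [4, 39, 24, 36, 27, 39, 42, 2] -> [4, 39, 24, 36] and [27, 39, 42, 2]
  Split: [4, 39, 24, 36] -> [4, 39] and [24, 36]
    Split: [4, 39] -> [4] and [39]
    Merge: [4] + [39] -> [4, 39]
    Split: [24, 36] -> [24] and [36]
    Merge: [24] + [36] -> [24, 36]
  Merge: [4, 39] + [24, 36] -> [4, 24, 36, 39]
  Split: [27, 39, 42, 2] -> [27, 39] and [42, 2]
    Split: [27, 39] -> [27] and [39]
    Merge: [27] + [39] -> [27, 39]
    Split: [42, 2] -> [42] and [2]
    Merge: [42] + [2] -> [2, 42]
  Merge: [27, 39] + [2, 42] -> [2, 27, 39, 42]
Merge: [4, 24, 36, 39] + [2, 27, 39, 42] -> [2, 4, 24, 27, 36, 39, 39, 42]

Final sorted array: [2, 4, 24, 27, 36, 39, 39, 42]

The merge sort proceeds by recursively splitting the array and merging sorted halves.
After all merges, the sorted array is [2, 4, 24, 27, 36, 39, 39, 42].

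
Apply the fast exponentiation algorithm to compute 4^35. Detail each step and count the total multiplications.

Computing 4^35 by squaring (build up from 4^1; each line after the first costs one multiplication):

4^1 = 4
4^2 = (4^1)^2 = 4^2 = 16
4^4 = (4^2)^2 = 16^2 = 256
4^8 = (4^4)^2 = 256^2 = 65536
4^16 = (4^8)^2 = 65536^2 = 4294967296
4^17 = 4 * 4^16 = 4 * 4294967296 = 17179869184
4^34 = (4^17)^2 = 17179869184^2 = 295147905179352825856
4^35 = 4 * 4^34 = 4 * 295147905179352825856 = 1180591620717411303424

Result: 1180591620717411303424
Multiplications needed: 7 (7 lines after 4^1)

4^35 = 1180591620717411303424. Using exponentiation by squaring, this requires 7 multiplications. The key idea: if the exponent is even, square the half-power; if odd, multiply by the base once.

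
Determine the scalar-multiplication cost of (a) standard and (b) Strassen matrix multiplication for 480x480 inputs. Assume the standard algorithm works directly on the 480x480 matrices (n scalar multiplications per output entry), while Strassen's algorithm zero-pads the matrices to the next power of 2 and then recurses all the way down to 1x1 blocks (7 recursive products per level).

Matrix multiplication for 480x480 matrices:

Strassen's algorithm requires power-of-2 dimensions. Pad 480x480 to 512x512 (next power of 2).

Standard algorithm: 480^3 = 110592000 multiplications
Strassen's algorithm: 7^(log2(512)) = 7^9 = 40353607 multiplications
Savings: 110592000 - 40353607 = 70238393 multiplications

Standard: 110592000 multiplications (480^3). Strassen: 40353607 multiplications (7^9, after padding to 512x512). Strassen reduces 8 recursive multiplications to 7 at each level.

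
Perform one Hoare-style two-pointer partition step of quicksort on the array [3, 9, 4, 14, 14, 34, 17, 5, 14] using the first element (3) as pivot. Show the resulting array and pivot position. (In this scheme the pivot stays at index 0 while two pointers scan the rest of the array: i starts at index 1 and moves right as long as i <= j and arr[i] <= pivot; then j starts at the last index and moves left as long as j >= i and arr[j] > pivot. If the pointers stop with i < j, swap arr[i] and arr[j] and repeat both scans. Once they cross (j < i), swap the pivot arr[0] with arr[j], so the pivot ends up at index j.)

Hoare-style two-pointer partition with pivot = 3:

Initial array: [3, 9, 4, 14, 14, 34, 17, 5, 14]

Pointers start at i = 1, j = 8.
i ends at 1, j ends at 0: the pointers have crossed (j < i), so scanning stops.

j = 0, so swapping arr[0] with arr[j] leaves the pivot at position 0: [3, 9, 4, 14, 14, 34, 17, 5, 14]
Pivot position: 0

After partitioning with pivot 3, the array becomes [3, 9, 4, 14, 14, 34, 17, 5, 14]. The pivot is placed at index 0. All elements to the left of the pivot are <= 3, and all elements to the right are > 3.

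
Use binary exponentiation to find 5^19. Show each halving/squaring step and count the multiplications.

Computing 5^19 by squaring (build up from 5^1; each line after the first costs one multiplication):

5^1 = 5
5^2 = (5^1)^2 = 5^2 = 25
5^4 = (5^2)^2 = 25^2 = 625
5^8 = (5^4)^2 = 625^2 = 390625
5^9 = 5 * 5^8 = 5 * 390625 = 1953125
5^18 = (5^9)^2 = 1953125^2 = 3814697265625
5^19 = 5 * 5^18 = 5 * 3814697265625 = 19073486328125

Result: 19073486328125
Multiplications needed: 6 (6 lines after 5^1)

5^19 = 19073486328125. Using exponentiation by squaring, this requires 6 multiplications. The key idea: if the exponent is even, square the half-power; if odd, multiply by the base once.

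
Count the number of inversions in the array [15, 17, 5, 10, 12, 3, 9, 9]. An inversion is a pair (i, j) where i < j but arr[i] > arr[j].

Finding inversions in [15, 17, 5, 10, 12, 3, 9, 9]:

(0, 2): arr[0]=15 > arr[2]=5
(0, 3): arr[0]=15 > arr[3]=10
(0, 4): arr[0]=15 > arr[4]=12
(0, 5): arr[0]=15 > arr[5]=3
(0, 6): arr[0]=15 > arr[6]=9
(0, 7): arr[0]=15 > arr[7]=9
(1, 2): arr[1]=17 > arr[2]=5
(1, 3): arr[1]=17 > arr[3]=10
(1, 4): arr[1]=17 > arr[4]=12
(1, 5): arr[1]=17 > arr[5]=3
(1, 6): arr[1]=17 > arr[6]=9
(1, 7): arr[1]=17 > arr[7]=9
(2, 5): arr[2]=5 > arr[5]=3
(3, 5): arr[3]=10 > arr[5]=3
(3, 6): arr[3]=10 > arr[6]=9
(3, 7): arr[3]=10 > arr[7]=9
(4, 5): arr[4]=12 > arr[5]=3
(4, 6): arr[4]=12 > arr[6]=9
(4, 7): arr[4]=12 > arr[7]=9

Total inversions: 19

The array has 19 inversion(s): (0,2), (0,3), (0,4), (0,5), (0,6), (0,7), (1,2), (1,3), (1,4), (1,5), (1,6), (1,7), (2,5), (3,5), (3,6), (3,7), (4,5), (4,6), (4,7). Each pair (i,j) satisfies i < j and arr[i] > arr[j].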